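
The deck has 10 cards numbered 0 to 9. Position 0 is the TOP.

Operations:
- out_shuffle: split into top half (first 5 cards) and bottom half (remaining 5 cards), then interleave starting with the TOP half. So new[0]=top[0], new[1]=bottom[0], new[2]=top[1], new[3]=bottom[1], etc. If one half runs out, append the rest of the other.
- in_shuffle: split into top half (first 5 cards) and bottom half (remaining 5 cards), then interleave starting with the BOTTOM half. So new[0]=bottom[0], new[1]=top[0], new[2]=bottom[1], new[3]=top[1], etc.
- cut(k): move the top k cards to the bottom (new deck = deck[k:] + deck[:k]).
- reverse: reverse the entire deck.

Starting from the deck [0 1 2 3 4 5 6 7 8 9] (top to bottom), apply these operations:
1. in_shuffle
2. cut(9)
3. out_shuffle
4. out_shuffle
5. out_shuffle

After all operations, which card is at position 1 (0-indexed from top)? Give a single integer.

After op 1 (in_shuffle): [5 0 6 1 7 2 8 3 9 4]
After op 2 (cut(9)): [4 5 0 6 1 7 2 8 3 9]
After op 3 (out_shuffle): [4 7 5 2 0 8 6 3 1 9]
After op 4 (out_shuffle): [4 8 7 6 5 3 2 1 0 9]
After op 5 (out_shuffle): [4 3 8 2 7 1 6 0 5 9]
Position 1: card 3.

Answer: 3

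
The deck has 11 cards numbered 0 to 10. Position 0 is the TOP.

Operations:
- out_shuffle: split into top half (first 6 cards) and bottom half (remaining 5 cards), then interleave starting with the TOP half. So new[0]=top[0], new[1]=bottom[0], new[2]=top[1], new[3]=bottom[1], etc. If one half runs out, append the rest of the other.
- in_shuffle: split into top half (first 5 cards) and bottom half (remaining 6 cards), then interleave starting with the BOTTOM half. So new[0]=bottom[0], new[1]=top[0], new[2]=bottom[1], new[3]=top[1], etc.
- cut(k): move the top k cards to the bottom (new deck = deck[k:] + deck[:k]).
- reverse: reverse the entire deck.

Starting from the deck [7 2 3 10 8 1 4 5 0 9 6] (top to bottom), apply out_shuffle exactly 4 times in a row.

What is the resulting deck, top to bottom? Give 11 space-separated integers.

Answer: 7 9 5 1 10 2 6 0 4 8 3

Derivation:
After op 1 (out_shuffle): [7 4 2 5 3 0 10 9 8 6 1]
After op 2 (out_shuffle): [7 10 4 9 2 8 5 6 3 1 0]
After op 3 (out_shuffle): [7 5 10 6 4 3 9 1 2 0 8]
After op 4 (out_shuffle): [7 9 5 1 10 2 6 0 4 8 3]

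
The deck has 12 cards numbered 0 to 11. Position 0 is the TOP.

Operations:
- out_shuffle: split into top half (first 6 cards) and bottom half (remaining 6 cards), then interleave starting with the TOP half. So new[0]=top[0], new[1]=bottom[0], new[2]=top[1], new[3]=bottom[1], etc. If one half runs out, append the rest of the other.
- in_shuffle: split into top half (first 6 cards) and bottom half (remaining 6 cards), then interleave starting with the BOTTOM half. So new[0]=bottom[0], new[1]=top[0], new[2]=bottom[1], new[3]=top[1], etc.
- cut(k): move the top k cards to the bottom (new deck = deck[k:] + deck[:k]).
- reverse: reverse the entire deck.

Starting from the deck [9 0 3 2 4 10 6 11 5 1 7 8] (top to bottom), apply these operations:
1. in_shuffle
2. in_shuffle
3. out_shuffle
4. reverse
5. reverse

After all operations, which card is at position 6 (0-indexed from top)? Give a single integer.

After op 1 (in_shuffle): [6 9 11 0 5 3 1 2 7 4 8 10]
After op 2 (in_shuffle): [1 6 2 9 7 11 4 0 8 5 10 3]
After op 3 (out_shuffle): [1 4 6 0 2 8 9 5 7 10 11 3]
After op 4 (reverse): [3 11 10 7 5 9 8 2 0 6 4 1]
After op 5 (reverse): [1 4 6 0 2 8 9 5 7 10 11 3]
Position 6: card 9.

Answer: 9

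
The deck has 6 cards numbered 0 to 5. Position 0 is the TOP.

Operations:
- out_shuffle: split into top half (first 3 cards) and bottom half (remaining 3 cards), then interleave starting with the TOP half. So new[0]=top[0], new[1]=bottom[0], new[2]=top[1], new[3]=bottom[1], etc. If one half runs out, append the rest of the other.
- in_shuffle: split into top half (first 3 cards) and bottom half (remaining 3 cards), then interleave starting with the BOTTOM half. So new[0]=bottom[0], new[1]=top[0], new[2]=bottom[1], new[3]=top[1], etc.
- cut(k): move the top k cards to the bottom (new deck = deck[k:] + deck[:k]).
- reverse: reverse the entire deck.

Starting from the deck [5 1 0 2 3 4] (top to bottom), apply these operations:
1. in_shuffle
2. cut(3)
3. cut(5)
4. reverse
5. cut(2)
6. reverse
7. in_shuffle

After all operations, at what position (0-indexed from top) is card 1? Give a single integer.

After op 1 (in_shuffle): [2 5 3 1 4 0]
After op 2 (cut(3)): [1 4 0 2 5 3]
After op 3 (cut(5)): [3 1 4 0 2 5]
After op 4 (reverse): [5 2 0 4 1 3]
After op 5 (cut(2)): [0 4 1 3 5 2]
After op 6 (reverse): [2 5 3 1 4 0]
After op 7 (in_shuffle): [1 2 4 5 0 3]
Card 1 is at position 0.

Answer: 0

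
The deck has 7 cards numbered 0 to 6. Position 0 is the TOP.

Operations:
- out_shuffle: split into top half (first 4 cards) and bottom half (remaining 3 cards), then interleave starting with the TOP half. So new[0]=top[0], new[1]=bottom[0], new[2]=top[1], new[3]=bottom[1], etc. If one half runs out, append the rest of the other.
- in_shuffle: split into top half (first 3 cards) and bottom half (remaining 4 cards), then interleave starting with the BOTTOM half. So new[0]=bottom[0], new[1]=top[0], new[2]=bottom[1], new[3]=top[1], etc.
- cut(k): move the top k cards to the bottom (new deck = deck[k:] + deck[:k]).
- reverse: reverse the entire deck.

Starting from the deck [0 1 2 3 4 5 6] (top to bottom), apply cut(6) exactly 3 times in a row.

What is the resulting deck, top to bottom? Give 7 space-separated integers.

After op 1 (cut(6)): [6 0 1 2 3 4 5]
After op 2 (cut(6)): [5 6 0 1 2 3 4]
After op 3 (cut(6)): [4 5 6 0 1 2 3]

Answer: 4 5 6 0 1 2 3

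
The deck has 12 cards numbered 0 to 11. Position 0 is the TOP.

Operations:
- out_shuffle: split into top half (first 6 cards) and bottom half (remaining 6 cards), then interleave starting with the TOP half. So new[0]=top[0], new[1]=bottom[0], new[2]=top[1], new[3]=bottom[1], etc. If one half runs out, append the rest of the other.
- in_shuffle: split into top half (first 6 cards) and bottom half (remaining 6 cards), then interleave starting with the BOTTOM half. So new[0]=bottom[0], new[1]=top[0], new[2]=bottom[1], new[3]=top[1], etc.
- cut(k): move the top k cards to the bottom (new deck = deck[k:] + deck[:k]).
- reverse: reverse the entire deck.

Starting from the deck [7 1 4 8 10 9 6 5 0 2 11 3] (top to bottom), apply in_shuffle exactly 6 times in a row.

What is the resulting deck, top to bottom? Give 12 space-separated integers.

Answer: 3 11 2 0 5 6 9 10 8 4 1 7

Derivation:
After op 1 (in_shuffle): [6 7 5 1 0 4 2 8 11 10 3 9]
After op 2 (in_shuffle): [2 6 8 7 11 5 10 1 3 0 9 4]
After op 3 (in_shuffle): [10 2 1 6 3 8 0 7 9 11 4 5]
After op 4 (in_shuffle): [0 10 7 2 9 1 11 6 4 3 5 8]
After op 5 (in_shuffle): [11 0 6 10 4 7 3 2 5 9 8 1]
After op 6 (in_shuffle): [3 11 2 0 5 6 9 10 8 4 1 7]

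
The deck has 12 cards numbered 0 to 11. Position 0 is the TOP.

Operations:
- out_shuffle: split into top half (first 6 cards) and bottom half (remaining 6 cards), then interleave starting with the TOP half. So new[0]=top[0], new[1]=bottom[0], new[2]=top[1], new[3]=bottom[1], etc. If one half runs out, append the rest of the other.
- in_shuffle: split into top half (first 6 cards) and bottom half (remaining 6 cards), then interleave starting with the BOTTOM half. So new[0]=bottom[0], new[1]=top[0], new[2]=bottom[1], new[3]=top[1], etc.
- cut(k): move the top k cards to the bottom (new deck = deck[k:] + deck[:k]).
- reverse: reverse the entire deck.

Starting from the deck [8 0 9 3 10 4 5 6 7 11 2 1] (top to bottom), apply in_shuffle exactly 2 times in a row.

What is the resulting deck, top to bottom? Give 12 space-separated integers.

After op 1 (in_shuffle): [5 8 6 0 7 9 11 3 2 10 1 4]
After op 2 (in_shuffle): [11 5 3 8 2 6 10 0 1 7 4 9]

Answer: 11 5 3 8 2 6 10 0 1 7 4 9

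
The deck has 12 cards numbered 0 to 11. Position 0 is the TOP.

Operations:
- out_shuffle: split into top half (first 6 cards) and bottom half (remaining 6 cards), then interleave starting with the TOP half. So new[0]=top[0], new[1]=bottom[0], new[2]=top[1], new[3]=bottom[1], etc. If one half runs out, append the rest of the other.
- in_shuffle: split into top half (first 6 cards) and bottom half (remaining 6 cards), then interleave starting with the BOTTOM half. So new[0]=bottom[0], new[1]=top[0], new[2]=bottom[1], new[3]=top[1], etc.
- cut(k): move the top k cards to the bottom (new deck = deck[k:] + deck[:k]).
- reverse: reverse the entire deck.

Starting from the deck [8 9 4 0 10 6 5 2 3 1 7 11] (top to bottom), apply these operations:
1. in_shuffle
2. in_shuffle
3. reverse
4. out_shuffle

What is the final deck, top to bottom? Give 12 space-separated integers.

After op 1 (in_shuffle): [5 8 2 9 3 4 1 0 7 10 11 6]
After op 2 (in_shuffle): [1 5 0 8 7 2 10 9 11 3 6 4]
After op 3 (reverse): [4 6 3 11 9 10 2 7 8 0 5 1]
After op 4 (out_shuffle): [4 2 6 7 3 8 11 0 9 5 10 1]

Answer: 4 2 6 7 3 8 11 0 9 5 10 1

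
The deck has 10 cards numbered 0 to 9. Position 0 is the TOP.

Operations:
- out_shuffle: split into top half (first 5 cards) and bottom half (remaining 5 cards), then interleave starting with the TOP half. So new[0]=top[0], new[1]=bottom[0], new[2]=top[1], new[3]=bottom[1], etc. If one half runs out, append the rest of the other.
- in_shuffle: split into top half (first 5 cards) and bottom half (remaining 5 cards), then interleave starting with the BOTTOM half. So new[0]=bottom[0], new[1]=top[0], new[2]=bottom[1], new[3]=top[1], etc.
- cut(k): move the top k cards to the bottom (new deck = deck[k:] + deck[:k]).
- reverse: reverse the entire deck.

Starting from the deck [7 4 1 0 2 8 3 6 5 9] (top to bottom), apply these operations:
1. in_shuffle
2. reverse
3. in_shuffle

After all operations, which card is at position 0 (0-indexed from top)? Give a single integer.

After op 1 (in_shuffle): [8 7 3 4 6 1 5 0 9 2]
After op 2 (reverse): [2 9 0 5 1 6 4 3 7 8]
After op 3 (in_shuffle): [6 2 4 9 3 0 7 5 8 1]
Position 0: card 6.

Answer: 6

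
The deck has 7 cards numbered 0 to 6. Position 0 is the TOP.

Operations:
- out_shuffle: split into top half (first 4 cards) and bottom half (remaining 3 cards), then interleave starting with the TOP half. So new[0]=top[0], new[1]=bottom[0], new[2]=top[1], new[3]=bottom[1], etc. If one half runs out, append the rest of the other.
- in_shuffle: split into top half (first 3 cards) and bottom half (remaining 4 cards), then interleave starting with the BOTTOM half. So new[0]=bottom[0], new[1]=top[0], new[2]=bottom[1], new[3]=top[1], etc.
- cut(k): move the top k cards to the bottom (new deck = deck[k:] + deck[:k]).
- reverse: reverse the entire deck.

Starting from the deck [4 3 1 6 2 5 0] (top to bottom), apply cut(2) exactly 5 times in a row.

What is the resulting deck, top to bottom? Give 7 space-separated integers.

Answer: 6 2 5 0 4 3 1

Derivation:
After op 1 (cut(2)): [1 6 2 5 0 4 3]
After op 2 (cut(2)): [2 5 0 4 3 1 6]
After op 3 (cut(2)): [0 4 3 1 6 2 5]
After op 4 (cut(2)): [3 1 6 2 5 0 4]
After op 5 (cut(2)): [6 2 5 0 4 3 1]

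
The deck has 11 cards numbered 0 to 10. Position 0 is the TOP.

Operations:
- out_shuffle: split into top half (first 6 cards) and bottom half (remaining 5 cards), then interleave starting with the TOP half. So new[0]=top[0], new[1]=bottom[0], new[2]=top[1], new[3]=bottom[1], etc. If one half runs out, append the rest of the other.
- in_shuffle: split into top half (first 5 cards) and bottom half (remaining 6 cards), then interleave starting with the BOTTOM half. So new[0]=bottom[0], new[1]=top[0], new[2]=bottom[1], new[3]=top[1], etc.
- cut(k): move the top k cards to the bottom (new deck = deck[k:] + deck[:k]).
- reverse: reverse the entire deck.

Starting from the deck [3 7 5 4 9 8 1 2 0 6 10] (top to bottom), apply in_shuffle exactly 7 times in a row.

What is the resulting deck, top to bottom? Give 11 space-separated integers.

After op 1 (in_shuffle): [8 3 1 7 2 5 0 4 6 9 10]
After op 2 (in_shuffle): [5 8 0 3 4 1 6 7 9 2 10]
After op 3 (in_shuffle): [1 5 6 8 7 0 9 3 2 4 10]
After op 4 (in_shuffle): [0 1 9 5 3 6 2 8 4 7 10]
After op 5 (in_shuffle): [6 0 2 1 8 9 4 5 7 3 10]
After op 6 (in_shuffle): [9 6 4 0 5 2 7 1 3 8 10]
After op 7 (in_shuffle): [2 9 7 6 1 4 3 0 8 5 10]

Answer: 2 9 7 6 1 4 3 0 8 5 10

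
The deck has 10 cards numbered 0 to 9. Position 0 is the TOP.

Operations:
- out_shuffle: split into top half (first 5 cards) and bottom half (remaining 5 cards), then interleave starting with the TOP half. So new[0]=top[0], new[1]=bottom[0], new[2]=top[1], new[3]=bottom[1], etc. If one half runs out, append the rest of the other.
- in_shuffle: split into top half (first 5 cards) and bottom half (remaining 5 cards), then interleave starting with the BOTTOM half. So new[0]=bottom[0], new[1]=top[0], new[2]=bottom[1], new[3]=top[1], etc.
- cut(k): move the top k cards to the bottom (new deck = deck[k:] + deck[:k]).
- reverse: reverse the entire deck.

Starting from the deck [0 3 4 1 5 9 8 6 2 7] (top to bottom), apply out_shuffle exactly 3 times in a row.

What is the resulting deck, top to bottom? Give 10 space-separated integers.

After op 1 (out_shuffle): [0 9 3 8 4 6 1 2 5 7]
After op 2 (out_shuffle): [0 6 9 1 3 2 8 5 4 7]
After op 3 (out_shuffle): [0 2 6 8 9 5 1 4 3 7]

Answer: 0 2 6 8 9 5 1 4 3 7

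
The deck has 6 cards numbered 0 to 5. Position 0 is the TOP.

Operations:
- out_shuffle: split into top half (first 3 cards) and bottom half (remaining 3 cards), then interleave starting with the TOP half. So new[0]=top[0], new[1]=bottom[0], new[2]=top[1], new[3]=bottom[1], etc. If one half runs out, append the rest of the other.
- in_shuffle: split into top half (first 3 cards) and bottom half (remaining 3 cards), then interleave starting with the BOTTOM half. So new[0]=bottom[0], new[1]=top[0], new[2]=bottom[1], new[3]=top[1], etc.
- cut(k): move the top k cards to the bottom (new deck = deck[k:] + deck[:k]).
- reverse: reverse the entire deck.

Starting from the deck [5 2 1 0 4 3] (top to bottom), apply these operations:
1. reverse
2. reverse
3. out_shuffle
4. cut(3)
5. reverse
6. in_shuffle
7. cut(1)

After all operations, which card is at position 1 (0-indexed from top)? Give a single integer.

Answer: 1

Derivation:
After op 1 (reverse): [3 4 0 1 2 5]
After op 2 (reverse): [5 2 1 0 4 3]
After op 3 (out_shuffle): [5 0 2 4 1 3]
After op 4 (cut(3)): [4 1 3 5 0 2]
After op 5 (reverse): [2 0 5 3 1 4]
After op 6 (in_shuffle): [3 2 1 0 4 5]
After op 7 (cut(1)): [2 1 0 4 5 3]
Position 1: card 1.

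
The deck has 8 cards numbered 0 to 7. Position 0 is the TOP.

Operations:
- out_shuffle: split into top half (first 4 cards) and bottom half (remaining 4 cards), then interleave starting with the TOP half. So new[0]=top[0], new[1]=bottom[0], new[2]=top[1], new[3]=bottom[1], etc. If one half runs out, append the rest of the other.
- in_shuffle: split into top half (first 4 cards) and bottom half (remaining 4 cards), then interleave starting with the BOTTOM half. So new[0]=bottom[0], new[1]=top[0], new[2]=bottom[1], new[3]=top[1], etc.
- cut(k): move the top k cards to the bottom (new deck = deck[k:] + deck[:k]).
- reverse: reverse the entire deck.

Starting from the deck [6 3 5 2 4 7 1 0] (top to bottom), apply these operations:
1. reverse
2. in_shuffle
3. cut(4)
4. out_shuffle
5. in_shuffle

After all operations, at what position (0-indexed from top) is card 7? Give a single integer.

After op 1 (reverse): [0 1 7 4 2 5 3 6]
After op 2 (in_shuffle): [2 0 5 1 3 7 6 4]
After op 3 (cut(4)): [3 7 6 4 2 0 5 1]
After op 4 (out_shuffle): [3 2 7 0 6 5 4 1]
After op 5 (in_shuffle): [6 3 5 2 4 7 1 0]
Card 7 is at position 5.

Answer: 5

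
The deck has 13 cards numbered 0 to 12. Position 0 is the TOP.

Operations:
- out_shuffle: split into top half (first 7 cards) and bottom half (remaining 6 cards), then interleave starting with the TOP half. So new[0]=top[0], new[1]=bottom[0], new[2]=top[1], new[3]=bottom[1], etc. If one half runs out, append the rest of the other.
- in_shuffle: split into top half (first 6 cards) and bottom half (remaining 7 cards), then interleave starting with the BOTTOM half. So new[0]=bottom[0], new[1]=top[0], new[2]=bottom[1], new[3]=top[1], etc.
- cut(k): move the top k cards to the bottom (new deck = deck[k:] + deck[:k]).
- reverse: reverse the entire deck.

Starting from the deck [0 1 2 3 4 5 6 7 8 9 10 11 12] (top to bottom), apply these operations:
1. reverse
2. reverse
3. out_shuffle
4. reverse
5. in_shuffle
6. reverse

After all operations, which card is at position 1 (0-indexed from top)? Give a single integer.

Answer: 10

Derivation:
After op 1 (reverse): [12 11 10 9 8 7 6 5 4 3 2 1 0]
After op 2 (reverse): [0 1 2 3 4 5 6 7 8 9 10 11 12]
After op 3 (out_shuffle): [0 7 1 8 2 9 3 10 4 11 5 12 6]
After op 4 (reverse): [6 12 5 11 4 10 3 9 2 8 1 7 0]
After op 5 (in_shuffle): [3 6 9 12 2 5 8 11 1 4 7 10 0]
After op 6 (reverse): [0 10 7 4 1 11 8 5 2 12 9 6 3]
Position 1: card 10.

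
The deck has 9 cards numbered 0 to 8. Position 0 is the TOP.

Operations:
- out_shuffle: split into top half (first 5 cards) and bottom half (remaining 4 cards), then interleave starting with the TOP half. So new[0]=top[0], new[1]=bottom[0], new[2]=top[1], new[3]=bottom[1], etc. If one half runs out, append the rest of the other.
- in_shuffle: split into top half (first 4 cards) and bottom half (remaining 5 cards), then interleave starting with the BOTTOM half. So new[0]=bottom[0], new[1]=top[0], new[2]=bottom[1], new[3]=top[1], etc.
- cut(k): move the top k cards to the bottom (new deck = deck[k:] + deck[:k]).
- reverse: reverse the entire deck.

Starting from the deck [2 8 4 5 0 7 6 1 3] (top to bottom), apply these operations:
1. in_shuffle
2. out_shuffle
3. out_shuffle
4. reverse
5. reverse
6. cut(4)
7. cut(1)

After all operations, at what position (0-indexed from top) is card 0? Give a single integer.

After op 1 (in_shuffle): [0 2 7 8 6 4 1 5 3]
After op 2 (out_shuffle): [0 4 2 1 7 5 8 3 6]
After op 3 (out_shuffle): [0 5 4 8 2 3 1 6 7]
After op 4 (reverse): [7 6 1 3 2 8 4 5 0]
After op 5 (reverse): [0 5 4 8 2 3 1 6 7]
After op 6 (cut(4)): [2 3 1 6 7 0 5 4 8]
After op 7 (cut(1)): [3 1 6 7 0 5 4 8 2]
Card 0 is at position 4.

Answer: 4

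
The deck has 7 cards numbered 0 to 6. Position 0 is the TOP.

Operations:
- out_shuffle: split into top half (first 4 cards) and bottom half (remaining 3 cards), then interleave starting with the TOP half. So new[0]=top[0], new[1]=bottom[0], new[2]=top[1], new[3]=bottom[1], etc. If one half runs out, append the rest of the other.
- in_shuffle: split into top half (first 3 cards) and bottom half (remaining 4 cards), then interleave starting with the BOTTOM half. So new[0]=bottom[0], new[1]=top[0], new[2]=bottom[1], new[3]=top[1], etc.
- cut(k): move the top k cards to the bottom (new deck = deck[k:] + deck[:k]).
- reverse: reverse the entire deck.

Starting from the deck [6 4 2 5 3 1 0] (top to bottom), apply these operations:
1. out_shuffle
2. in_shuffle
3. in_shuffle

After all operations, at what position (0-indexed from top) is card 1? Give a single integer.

After op 1 (out_shuffle): [6 3 4 1 2 0 5]
After op 2 (in_shuffle): [1 6 2 3 0 4 5]
After op 3 (in_shuffle): [3 1 0 6 4 2 5]
Card 1 is at position 1.

Answer: 1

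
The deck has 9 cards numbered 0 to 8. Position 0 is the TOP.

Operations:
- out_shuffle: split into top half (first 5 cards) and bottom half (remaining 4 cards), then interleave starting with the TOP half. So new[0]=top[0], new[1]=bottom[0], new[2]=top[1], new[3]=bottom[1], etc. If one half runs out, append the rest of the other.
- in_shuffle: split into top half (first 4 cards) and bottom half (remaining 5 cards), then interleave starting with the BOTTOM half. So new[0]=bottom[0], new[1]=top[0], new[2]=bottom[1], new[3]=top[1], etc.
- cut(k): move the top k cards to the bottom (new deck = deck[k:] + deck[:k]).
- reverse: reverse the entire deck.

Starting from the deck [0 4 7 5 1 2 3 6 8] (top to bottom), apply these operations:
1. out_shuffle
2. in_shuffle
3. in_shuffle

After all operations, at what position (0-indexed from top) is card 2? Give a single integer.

After op 1 (out_shuffle): [0 2 4 3 7 6 5 8 1]
After op 2 (in_shuffle): [7 0 6 2 5 4 8 3 1]
After op 3 (in_shuffle): [5 7 4 0 8 6 3 2 1]
Card 2 is at position 7.

Answer: 7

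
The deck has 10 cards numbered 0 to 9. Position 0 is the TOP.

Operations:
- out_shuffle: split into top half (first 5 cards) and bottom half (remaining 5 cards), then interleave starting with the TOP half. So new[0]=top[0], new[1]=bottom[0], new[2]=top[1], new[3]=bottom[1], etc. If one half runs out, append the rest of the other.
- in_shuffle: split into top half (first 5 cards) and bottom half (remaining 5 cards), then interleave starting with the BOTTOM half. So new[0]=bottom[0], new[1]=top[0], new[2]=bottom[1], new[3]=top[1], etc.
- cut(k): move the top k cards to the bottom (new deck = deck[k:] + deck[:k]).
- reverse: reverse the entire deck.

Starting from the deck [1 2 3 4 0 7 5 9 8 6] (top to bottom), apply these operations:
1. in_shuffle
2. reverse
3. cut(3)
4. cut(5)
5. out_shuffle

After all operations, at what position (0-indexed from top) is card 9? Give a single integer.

Answer: 5

Derivation:
After op 1 (in_shuffle): [7 1 5 2 9 3 8 4 6 0]
After op 2 (reverse): [0 6 4 8 3 9 2 5 1 7]
After op 3 (cut(3)): [8 3 9 2 5 1 7 0 6 4]
After op 4 (cut(5)): [1 7 0 6 4 8 3 9 2 5]
After op 5 (out_shuffle): [1 8 7 3 0 9 6 2 4 5]
Card 9 is at position 5.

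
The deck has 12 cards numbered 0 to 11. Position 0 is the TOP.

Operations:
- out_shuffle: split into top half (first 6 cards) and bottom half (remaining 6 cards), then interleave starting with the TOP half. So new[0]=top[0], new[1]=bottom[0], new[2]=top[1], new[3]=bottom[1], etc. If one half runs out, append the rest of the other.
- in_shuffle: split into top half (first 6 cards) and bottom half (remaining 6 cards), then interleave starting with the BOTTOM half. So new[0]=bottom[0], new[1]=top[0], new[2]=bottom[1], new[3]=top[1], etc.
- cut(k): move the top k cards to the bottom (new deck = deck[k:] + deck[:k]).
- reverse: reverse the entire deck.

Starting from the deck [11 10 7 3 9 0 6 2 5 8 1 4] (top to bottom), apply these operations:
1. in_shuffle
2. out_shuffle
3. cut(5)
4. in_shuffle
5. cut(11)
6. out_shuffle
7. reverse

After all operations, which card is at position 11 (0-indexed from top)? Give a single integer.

Answer: 7

Derivation:
After op 1 (in_shuffle): [6 11 2 10 5 7 8 3 1 9 4 0]
After op 2 (out_shuffle): [6 8 11 3 2 1 10 9 5 4 7 0]
After op 3 (cut(5)): [1 10 9 5 4 7 0 6 8 11 3 2]
After op 4 (in_shuffle): [0 1 6 10 8 9 11 5 3 4 2 7]
After op 5 (cut(11)): [7 0 1 6 10 8 9 11 5 3 4 2]
After op 6 (out_shuffle): [7 9 0 11 1 5 6 3 10 4 8 2]
After op 7 (reverse): [2 8 4 10 3 6 5 1 11 0 9 7]
Position 11: card 7.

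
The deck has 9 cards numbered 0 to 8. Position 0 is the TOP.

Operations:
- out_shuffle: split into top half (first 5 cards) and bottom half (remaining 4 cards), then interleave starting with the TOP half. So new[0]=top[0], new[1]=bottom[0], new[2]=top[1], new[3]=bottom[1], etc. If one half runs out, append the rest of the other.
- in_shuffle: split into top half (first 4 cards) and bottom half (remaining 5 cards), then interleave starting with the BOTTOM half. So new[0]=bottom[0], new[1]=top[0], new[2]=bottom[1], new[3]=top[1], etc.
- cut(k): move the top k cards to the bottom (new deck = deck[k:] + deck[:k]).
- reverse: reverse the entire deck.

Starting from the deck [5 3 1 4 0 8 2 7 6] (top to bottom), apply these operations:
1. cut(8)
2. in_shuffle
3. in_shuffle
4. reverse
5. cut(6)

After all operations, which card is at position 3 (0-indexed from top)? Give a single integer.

After op 1 (cut(8)): [6 5 3 1 4 0 8 2 7]
After op 2 (in_shuffle): [4 6 0 5 8 3 2 1 7]
After op 3 (in_shuffle): [8 4 3 6 2 0 1 5 7]
After op 4 (reverse): [7 5 1 0 2 6 3 4 8]
After op 5 (cut(6)): [3 4 8 7 5 1 0 2 6]
Position 3: card 7.

Answer: 7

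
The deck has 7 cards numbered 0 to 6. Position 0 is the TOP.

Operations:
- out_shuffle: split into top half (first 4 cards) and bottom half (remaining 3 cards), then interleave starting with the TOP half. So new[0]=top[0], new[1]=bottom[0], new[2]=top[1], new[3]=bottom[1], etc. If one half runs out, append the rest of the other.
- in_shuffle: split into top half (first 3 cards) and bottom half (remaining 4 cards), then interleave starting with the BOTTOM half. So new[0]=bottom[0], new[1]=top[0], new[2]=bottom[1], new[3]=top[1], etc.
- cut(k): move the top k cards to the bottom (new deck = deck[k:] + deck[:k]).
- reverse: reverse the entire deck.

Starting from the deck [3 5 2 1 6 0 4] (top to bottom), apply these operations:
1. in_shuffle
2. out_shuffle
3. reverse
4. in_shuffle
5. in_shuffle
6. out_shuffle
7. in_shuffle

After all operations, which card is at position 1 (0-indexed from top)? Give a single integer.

Answer: 4

Derivation:
After op 1 (in_shuffle): [1 3 6 5 0 2 4]
After op 2 (out_shuffle): [1 0 3 2 6 4 5]
After op 3 (reverse): [5 4 6 2 3 0 1]
After op 4 (in_shuffle): [2 5 3 4 0 6 1]
After op 5 (in_shuffle): [4 2 0 5 6 3 1]
After op 6 (out_shuffle): [4 6 2 3 0 1 5]
After op 7 (in_shuffle): [3 4 0 6 1 2 5]
Position 1: card 4.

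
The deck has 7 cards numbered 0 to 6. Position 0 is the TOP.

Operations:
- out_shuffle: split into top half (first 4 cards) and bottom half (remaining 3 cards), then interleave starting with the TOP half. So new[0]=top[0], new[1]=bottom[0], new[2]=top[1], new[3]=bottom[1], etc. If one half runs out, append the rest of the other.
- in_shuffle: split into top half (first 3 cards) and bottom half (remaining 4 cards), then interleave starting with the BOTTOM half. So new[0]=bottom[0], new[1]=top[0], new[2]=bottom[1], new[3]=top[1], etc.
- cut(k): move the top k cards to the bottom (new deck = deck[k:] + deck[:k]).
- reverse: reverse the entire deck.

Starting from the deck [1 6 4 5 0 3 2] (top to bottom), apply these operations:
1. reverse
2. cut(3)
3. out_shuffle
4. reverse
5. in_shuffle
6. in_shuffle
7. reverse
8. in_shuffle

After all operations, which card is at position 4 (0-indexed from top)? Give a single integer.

Answer: 3

Derivation:
After op 1 (reverse): [2 3 0 5 4 6 1]
After op 2 (cut(3)): [5 4 6 1 2 3 0]
After op 3 (out_shuffle): [5 2 4 3 6 0 1]
After op 4 (reverse): [1 0 6 3 4 2 5]
After op 5 (in_shuffle): [3 1 4 0 2 6 5]
After op 6 (in_shuffle): [0 3 2 1 6 4 5]
After op 7 (reverse): [5 4 6 1 2 3 0]
After op 8 (in_shuffle): [1 5 2 4 3 6 0]
Position 4: card 3.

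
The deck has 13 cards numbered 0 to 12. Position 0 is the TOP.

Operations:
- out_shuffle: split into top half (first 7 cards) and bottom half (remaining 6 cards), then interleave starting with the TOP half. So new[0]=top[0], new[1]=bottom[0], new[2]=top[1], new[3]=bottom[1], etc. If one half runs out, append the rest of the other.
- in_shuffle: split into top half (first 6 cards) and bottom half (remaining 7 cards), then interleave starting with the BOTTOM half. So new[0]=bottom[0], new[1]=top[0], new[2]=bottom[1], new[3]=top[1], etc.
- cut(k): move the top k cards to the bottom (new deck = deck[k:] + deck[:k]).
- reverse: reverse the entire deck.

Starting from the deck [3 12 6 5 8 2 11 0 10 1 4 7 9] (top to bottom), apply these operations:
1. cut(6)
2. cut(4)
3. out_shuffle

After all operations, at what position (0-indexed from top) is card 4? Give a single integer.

Answer: 0

Derivation:
After op 1 (cut(6)): [11 0 10 1 4 7 9 3 12 6 5 8 2]
After op 2 (cut(4)): [4 7 9 3 12 6 5 8 2 11 0 10 1]
After op 3 (out_shuffle): [4 8 7 2 9 11 3 0 12 10 6 1 5]
Card 4 is at position 0.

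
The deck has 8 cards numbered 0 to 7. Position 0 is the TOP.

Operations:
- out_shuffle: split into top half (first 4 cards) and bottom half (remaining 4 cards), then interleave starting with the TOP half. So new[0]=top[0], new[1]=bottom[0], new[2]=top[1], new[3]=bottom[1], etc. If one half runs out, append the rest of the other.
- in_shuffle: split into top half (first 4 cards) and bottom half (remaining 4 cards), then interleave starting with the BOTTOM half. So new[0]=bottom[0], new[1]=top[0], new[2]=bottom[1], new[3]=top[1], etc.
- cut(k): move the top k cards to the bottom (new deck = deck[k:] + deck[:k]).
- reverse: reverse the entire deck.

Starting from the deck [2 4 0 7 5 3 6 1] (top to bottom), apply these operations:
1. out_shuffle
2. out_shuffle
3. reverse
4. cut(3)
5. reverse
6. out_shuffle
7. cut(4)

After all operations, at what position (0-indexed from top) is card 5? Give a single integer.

After op 1 (out_shuffle): [2 5 4 3 0 6 7 1]
After op 2 (out_shuffle): [2 0 5 6 4 7 3 1]
After op 3 (reverse): [1 3 7 4 6 5 0 2]
After op 4 (cut(3)): [4 6 5 0 2 1 3 7]
After op 5 (reverse): [7 3 1 2 0 5 6 4]
After op 6 (out_shuffle): [7 0 3 5 1 6 2 4]
After op 7 (cut(4)): [1 6 2 4 7 0 3 5]
Card 5 is at position 7.

Answer: 7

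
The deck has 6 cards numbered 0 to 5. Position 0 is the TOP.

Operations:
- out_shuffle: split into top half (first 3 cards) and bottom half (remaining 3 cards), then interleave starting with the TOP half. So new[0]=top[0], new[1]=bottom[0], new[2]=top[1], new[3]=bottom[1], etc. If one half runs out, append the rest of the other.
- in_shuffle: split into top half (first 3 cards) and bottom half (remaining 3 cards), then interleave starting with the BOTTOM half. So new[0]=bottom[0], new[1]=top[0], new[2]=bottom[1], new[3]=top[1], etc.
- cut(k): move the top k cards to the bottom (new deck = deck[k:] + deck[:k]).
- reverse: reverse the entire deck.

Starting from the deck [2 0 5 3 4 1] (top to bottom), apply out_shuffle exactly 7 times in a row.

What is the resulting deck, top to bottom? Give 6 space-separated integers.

Answer: 2 5 4 0 3 1

Derivation:
After op 1 (out_shuffle): [2 3 0 4 5 1]
After op 2 (out_shuffle): [2 4 3 5 0 1]
After op 3 (out_shuffle): [2 5 4 0 3 1]
After op 4 (out_shuffle): [2 0 5 3 4 1]
After op 5 (out_shuffle): [2 3 0 4 5 1]
After op 6 (out_shuffle): [2 4 3 5 0 1]
After op 7 (out_shuffle): [2 5 4 0 3 1]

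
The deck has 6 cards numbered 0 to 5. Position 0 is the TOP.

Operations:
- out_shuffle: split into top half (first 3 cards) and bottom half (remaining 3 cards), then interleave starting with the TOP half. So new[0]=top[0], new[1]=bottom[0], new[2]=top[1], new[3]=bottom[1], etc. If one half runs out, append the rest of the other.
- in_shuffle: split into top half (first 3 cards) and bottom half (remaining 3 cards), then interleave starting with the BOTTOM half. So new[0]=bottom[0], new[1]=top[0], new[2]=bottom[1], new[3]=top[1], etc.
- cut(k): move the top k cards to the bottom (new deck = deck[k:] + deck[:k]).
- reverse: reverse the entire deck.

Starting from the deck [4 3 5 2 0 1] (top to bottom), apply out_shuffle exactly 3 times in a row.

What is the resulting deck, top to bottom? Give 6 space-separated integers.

After op 1 (out_shuffle): [4 2 3 0 5 1]
After op 2 (out_shuffle): [4 0 2 5 3 1]
After op 3 (out_shuffle): [4 5 0 3 2 1]

Answer: 4 5 0 3 2 1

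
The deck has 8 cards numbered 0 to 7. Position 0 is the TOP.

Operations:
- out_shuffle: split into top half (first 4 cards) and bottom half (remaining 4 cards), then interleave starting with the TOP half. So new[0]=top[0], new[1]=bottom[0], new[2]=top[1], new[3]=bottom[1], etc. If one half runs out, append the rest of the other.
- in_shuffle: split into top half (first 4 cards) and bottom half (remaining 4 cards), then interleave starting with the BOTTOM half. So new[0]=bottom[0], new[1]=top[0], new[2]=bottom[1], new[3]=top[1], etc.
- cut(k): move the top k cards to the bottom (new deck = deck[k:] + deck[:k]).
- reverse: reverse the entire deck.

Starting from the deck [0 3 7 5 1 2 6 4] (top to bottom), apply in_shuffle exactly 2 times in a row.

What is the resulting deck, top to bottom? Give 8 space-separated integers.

Answer: 6 1 7 0 4 2 5 3

Derivation:
After op 1 (in_shuffle): [1 0 2 3 6 7 4 5]
After op 2 (in_shuffle): [6 1 7 0 4 2 5 3]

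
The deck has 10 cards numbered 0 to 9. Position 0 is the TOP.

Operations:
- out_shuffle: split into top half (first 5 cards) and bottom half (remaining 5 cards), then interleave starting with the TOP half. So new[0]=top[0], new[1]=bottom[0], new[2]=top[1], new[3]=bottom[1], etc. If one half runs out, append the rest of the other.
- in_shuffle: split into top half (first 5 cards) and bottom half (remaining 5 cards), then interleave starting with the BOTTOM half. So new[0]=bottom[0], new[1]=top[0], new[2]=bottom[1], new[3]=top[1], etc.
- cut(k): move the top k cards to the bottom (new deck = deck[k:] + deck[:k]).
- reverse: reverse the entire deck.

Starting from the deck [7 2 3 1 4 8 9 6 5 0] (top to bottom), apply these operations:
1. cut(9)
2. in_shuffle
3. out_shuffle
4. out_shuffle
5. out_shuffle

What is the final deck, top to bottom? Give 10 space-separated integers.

Answer: 4 5 3 6 2 9 7 8 0 1

Derivation:
After op 1 (cut(9)): [0 7 2 3 1 4 8 9 6 5]
After op 2 (in_shuffle): [4 0 8 7 9 2 6 3 5 1]
After op 3 (out_shuffle): [4 2 0 6 8 3 7 5 9 1]
After op 4 (out_shuffle): [4 3 2 7 0 5 6 9 8 1]
After op 5 (out_shuffle): [4 5 3 6 2 9 7 8 0 1]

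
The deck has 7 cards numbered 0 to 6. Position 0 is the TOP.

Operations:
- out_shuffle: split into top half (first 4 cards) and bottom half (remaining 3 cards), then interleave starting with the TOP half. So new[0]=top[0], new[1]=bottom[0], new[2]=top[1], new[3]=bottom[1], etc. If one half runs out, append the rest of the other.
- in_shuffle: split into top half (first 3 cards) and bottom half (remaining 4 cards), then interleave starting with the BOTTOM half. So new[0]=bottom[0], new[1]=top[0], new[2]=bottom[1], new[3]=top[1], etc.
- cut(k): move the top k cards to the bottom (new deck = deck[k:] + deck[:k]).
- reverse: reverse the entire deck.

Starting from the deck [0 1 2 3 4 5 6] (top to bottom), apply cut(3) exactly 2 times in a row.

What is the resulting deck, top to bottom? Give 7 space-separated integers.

Answer: 6 0 1 2 3 4 5

Derivation:
After op 1 (cut(3)): [3 4 5 6 0 1 2]
After op 2 (cut(3)): [6 0 1 2 3 4 5]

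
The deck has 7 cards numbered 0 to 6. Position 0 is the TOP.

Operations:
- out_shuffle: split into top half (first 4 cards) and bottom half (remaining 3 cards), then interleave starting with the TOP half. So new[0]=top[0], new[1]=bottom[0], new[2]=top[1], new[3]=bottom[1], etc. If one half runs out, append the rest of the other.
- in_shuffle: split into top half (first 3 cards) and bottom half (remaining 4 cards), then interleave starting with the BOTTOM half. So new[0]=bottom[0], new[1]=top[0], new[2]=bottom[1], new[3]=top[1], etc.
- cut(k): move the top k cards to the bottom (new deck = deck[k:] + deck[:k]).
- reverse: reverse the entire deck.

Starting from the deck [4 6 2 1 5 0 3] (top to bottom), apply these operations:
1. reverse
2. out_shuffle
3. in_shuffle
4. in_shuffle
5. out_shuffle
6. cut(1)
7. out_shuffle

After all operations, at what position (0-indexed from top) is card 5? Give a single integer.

After op 1 (reverse): [3 0 5 1 2 6 4]
After op 2 (out_shuffle): [3 2 0 6 5 4 1]
After op 3 (in_shuffle): [6 3 5 2 4 0 1]
After op 4 (in_shuffle): [2 6 4 3 0 5 1]
After op 5 (out_shuffle): [2 0 6 5 4 1 3]
After op 6 (cut(1)): [0 6 5 4 1 3 2]
After op 7 (out_shuffle): [0 1 6 3 5 2 4]
Card 5 is at position 4.

Answer: 4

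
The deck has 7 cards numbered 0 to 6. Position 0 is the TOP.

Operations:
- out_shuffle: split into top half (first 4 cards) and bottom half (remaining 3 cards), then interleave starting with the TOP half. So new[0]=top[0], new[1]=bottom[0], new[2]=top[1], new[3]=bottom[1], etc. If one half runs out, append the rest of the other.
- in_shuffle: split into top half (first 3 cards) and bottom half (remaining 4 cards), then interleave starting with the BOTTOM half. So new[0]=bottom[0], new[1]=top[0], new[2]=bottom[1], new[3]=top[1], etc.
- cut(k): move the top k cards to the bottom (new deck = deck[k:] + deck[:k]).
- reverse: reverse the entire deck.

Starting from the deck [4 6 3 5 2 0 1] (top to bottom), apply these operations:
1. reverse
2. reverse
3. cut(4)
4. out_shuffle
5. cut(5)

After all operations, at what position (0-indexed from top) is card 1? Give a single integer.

After op 1 (reverse): [1 0 2 5 3 6 4]
After op 2 (reverse): [4 6 3 5 2 0 1]
After op 3 (cut(4)): [2 0 1 4 6 3 5]
After op 4 (out_shuffle): [2 6 0 3 1 5 4]
After op 5 (cut(5)): [5 4 2 6 0 3 1]
Card 1 is at position 6.

Answer: 6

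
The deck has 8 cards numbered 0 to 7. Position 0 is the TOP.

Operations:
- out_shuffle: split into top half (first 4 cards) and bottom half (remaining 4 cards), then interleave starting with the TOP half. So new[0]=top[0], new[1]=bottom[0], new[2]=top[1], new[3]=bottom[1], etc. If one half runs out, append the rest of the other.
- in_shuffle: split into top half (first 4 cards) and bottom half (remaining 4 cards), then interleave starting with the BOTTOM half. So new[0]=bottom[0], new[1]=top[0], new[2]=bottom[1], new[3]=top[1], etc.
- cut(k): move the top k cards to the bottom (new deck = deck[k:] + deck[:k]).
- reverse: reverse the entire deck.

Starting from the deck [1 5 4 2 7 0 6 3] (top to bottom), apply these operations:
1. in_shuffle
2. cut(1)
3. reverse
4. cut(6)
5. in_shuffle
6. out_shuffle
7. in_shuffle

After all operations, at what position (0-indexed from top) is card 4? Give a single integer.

Answer: 0

Derivation:
After op 1 (in_shuffle): [7 1 0 5 6 4 3 2]
After op 2 (cut(1)): [1 0 5 6 4 3 2 7]
After op 3 (reverse): [7 2 3 4 6 5 0 1]
After op 4 (cut(6)): [0 1 7 2 3 4 6 5]
After op 5 (in_shuffle): [3 0 4 1 6 7 5 2]
After op 6 (out_shuffle): [3 6 0 7 4 5 1 2]
After op 7 (in_shuffle): [4 3 5 6 1 0 2 7]
Card 4 is at position 0.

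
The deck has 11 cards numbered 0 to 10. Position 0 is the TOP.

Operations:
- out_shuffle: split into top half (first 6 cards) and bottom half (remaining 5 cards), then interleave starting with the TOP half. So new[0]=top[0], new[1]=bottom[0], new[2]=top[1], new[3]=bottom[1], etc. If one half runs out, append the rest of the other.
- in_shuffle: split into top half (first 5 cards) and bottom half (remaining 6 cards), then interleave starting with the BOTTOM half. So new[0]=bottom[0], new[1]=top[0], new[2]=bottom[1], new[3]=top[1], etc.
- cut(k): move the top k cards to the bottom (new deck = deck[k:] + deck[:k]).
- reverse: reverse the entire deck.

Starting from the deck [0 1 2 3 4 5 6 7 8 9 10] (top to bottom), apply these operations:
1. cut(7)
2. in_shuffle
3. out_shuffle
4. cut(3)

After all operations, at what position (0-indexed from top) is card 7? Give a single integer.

After op 1 (cut(7)): [7 8 9 10 0 1 2 3 4 5 6]
After op 2 (in_shuffle): [1 7 2 8 3 9 4 10 5 0 6]
After op 3 (out_shuffle): [1 4 7 10 2 5 8 0 3 6 9]
After op 4 (cut(3)): [10 2 5 8 0 3 6 9 1 4 7]
Card 7 is at position 10.

Answer: 10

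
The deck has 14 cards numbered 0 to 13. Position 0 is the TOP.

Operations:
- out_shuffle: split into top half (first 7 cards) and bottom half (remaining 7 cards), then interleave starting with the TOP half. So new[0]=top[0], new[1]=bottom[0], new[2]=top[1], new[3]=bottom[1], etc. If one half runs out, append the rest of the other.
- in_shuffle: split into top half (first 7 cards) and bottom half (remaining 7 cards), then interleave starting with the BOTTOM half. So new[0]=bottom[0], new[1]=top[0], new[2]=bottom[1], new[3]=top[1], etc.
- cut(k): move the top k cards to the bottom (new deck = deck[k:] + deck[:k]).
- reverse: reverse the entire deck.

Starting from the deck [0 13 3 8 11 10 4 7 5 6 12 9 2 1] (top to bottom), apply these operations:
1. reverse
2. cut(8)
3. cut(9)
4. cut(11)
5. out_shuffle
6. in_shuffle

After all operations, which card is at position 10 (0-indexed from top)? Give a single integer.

Answer: 7

Derivation:
After op 1 (reverse): [1 2 9 12 6 5 7 4 10 11 8 3 13 0]
After op 2 (cut(8)): [10 11 8 3 13 0 1 2 9 12 6 5 7 4]
After op 3 (cut(9)): [12 6 5 7 4 10 11 8 3 13 0 1 2 9]
After op 4 (cut(11)): [1 2 9 12 6 5 7 4 10 11 8 3 13 0]
After op 5 (out_shuffle): [1 4 2 10 9 11 12 8 6 3 5 13 7 0]
After op 6 (in_shuffle): [8 1 6 4 3 2 5 10 13 9 7 11 0 12]
Position 10: card 7.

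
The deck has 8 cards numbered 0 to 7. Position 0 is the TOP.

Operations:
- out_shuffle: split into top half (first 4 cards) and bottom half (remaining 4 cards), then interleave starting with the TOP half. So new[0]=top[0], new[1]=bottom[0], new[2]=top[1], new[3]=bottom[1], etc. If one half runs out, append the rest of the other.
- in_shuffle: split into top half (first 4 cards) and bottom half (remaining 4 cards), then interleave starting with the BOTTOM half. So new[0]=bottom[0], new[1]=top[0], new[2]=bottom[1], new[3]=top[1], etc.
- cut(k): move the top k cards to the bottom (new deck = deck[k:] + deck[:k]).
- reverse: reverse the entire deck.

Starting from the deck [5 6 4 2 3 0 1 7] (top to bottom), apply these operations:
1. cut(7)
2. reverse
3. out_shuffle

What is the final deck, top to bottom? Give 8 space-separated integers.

Answer: 1 4 0 6 3 5 2 7

Derivation:
After op 1 (cut(7)): [7 5 6 4 2 3 0 1]
After op 2 (reverse): [1 0 3 2 4 6 5 7]
After op 3 (out_shuffle): [1 4 0 6 3 5 2 7]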